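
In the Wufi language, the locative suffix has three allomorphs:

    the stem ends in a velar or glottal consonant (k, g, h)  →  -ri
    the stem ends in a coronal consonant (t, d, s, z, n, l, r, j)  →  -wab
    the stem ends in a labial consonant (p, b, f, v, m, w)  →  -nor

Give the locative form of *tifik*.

*tifik* — final consonant /k/ (velar/glottal) → -ri → *tifikri*.

tifikri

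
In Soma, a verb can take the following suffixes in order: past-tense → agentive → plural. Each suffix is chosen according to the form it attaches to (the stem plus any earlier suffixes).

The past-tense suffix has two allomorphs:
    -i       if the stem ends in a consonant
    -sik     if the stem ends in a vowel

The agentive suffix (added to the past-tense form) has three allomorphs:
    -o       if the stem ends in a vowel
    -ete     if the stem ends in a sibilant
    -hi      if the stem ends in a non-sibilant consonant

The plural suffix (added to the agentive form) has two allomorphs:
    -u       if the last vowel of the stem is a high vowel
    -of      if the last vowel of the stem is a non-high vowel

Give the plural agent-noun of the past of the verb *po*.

*po*: final sound = /o/, a vowel → -sik → *posik*.
The past-tense form *posik*: final sound = /k/, a non-sibilant consonant → -hi → *posikhi*.
The last vowel of the agentive form *posikhi* is /i/, which is a high vowel, so the plural suffix is -u, giving *posikhiu*.

posikhiu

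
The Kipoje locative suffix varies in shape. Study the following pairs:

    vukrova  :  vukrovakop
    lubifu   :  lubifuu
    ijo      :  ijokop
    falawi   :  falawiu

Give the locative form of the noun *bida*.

The alternation tracks the last vowel of the stem — -u when the last vowel of the stem is a high vowel (*lubifu*, *falawi*); -kop when the last vowel of the stem is a non-high vowel (*vukrova*, *ijo*).
Since the last vowel of *bida* is /a/ (a non-high vowel), it takes -kop, giving *bidakop*.

bidakop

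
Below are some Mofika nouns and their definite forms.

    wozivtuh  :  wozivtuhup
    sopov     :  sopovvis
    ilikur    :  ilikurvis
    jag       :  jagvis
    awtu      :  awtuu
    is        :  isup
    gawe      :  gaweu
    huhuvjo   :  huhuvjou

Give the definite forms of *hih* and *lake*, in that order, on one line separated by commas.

hihup, lakeu

The alternation tracks the final sound of the stem — -up when the stem ends in a voiceless consonant (*wozivtuh*, *is*); -vis when the stem ends in a voiced consonant (*sopov*, *ilikur*, *jag*); -u when the stem ends in a vowel (*awtu*, *gawe*, *huhuvjo*).
Since the final sound of *hih* is /h/ (a voiceless consonant), it takes -up, giving *hihup*.
The final sound of *lake* is /e/, which is a vowel, so the suffix is -u, giving *lakeu*.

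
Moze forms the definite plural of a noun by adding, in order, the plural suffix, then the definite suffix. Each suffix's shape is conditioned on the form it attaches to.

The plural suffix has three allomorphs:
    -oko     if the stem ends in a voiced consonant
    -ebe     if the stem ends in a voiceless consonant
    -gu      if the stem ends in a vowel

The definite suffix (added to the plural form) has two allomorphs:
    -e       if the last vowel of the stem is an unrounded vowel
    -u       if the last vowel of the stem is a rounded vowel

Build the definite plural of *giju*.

The final sound of *giju* is /u/, which is a vowel, so the plural suffix is -gu, giving *gijugu*.
The last vowel of the plural form *gijugu* is /u/, which is a rounded vowel, so the definite suffix is -u, giving *gijuguu*.

gijuguu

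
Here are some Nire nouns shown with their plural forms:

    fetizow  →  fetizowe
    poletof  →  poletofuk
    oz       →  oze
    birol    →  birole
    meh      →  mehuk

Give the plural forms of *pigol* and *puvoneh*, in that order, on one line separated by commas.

The suffix is conditioned by the final consonant: -uk when the stem ends in a voiceless consonant (*poletof*, *meh*); -e when the stem ends in a voiced consonant (*fetizow*, *oz*, *birol*).
*pigol* — final consonant /l/ (voiced) → -e → *pigole*.
*puvoneh* — final consonant /h/ (voiceless) → -uk → *puvonehuk*.

pigole, puvonehuk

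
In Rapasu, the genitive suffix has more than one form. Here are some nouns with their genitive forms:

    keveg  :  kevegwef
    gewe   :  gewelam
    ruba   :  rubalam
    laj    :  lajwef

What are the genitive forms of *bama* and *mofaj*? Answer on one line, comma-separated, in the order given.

bamalam, mofajwef

Looking at the final sound of each stem: -wef when the stem ends in a consonant (*keveg*, *laj*); -lam when the stem ends in a vowel (*gewe*, *ruba*).
*bama* — final sound /a/ (a vowel) → -lam → *bamalam*.
The final sound of *mofaj* is /j/, which is a consonant, so the suffix is -wef, giving *mofajwef*.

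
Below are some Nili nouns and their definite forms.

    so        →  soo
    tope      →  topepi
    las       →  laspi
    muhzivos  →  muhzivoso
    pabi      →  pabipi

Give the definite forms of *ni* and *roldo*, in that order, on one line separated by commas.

Looking at the last vowel of each stem: -o when the last vowel of the stem is a rounded vowel (*so*, *muhzivos*); -pi when the last vowel of the stem is an unrounded vowel (*tope*, *las*, *pabi*).
The last vowel of *ni* is /i/, which is an unrounded vowel, so the suffix is -pi, giving *nipi*.
*roldo* — last vowel /o/ (a rounded vowel) → -o → *roldoo*.

nipi, roldoo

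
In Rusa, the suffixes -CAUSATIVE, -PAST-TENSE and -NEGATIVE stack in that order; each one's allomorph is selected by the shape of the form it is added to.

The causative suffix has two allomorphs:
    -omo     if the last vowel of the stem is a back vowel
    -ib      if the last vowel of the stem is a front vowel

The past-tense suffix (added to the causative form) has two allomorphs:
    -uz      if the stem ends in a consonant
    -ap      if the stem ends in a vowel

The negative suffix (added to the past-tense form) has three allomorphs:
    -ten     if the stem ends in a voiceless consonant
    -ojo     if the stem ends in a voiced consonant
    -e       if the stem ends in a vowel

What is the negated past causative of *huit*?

The last vowel of *huit* is /i/, which is a front vowel, so the causative suffix is -ib, giving *huitib*.
Since the final sound of the causative form *huitib* is /b/ (a consonant), it takes -uz, giving *huitibuz*.
Since the final sound of the past-tense form *huitibuz* is /z/ (a voiced consonant), it takes -ojo, giving *huitibuzojo*.

huitibuzojo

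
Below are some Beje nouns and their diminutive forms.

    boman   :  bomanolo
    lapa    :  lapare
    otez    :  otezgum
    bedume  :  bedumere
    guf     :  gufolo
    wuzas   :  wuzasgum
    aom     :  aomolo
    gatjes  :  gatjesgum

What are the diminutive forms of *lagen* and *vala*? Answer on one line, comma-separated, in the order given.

The suffix is conditioned by the final sound: -gum when the stem ends in a sibilant (*otez*, *wuzas*, *gatjes*); -olo when the stem ends in a non-sibilant consonant (*boman*, *guf*, *aom*); -re when the stem ends in a vowel (*lapa*, *bedume*).
*lagen* — final sound /n/ (a non-sibilant consonant) → -olo → *lagenolo*.
*vala*: final sound = /a/, a vowel → -re → *valare*.

lagenolo, valare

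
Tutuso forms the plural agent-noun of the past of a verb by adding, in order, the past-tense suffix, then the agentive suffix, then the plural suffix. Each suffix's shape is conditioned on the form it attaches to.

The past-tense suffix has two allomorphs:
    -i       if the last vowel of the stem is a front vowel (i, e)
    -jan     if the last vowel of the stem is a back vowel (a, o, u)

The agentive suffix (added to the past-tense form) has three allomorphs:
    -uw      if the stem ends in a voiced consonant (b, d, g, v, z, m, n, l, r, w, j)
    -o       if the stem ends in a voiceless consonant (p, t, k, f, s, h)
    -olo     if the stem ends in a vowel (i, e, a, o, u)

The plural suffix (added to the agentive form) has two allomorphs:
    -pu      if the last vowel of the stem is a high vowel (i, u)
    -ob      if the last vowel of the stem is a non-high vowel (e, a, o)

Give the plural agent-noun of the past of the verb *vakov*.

vakovjanuwpu

The last vowel of *vakov* is /o/, which is a back vowel, so the past-tense suffix is -jan, giving *vakovjan*.
Since the final sound of the past-tense form *vakovjan* is /n/ (a voiced consonant), it takes -uw, giving *vakovjanuw*.
The agentive form *vakovjanuw* — last vowel /u/ (a high vowel) → -pu → *vakovjanuwpu*.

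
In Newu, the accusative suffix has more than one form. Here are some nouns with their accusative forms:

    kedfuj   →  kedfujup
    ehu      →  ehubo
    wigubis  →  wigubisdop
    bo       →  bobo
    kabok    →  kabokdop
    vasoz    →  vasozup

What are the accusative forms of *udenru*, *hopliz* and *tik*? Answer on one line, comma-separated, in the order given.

The suffix is conditioned by the final sound: -dop when the stem ends in a voiceless consonant (*wigubis*, *kabok*); -up when the stem ends in a voiced consonant (*kedfuj*, *vasoz*); -bo when the stem ends in a vowel (*ehu*, *bo*).
*udenru*: final sound = /u/, a vowel → -bo → *udenrubo*.
The final sound of *hopliz* is /z/, which is a voiced consonant, so the suffix is -up, giving *hoplizup*.
*tik* — final sound /k/ (a voiceless consonant) → -dop → *tikdop*.

udenrubo, hoplizup, tikdop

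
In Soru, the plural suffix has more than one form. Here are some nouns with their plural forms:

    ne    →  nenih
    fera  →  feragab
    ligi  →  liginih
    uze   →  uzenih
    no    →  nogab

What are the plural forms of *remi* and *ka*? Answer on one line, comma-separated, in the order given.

The suffix is conditioned by the last vowel: -nih when the last vowel of the stem is a front vowel (*ne*, *ligi*, *uze*); -gab when the last vowel of the stem is a back vowel (*fera*, *no*).
*remi*: last vowel = /i/, a front vowel → -nih → *reminih*.
*ka*: last vowel = /a/, a back vowel → -gab → *kagab*.

reminih, kagab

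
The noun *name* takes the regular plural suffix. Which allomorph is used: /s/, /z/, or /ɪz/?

/z/

The stem *name* ends in a voiced non-sibilant sound.
The plural suffix surfaces as /ɪz/ after sibilants, /s/ after other voiceless consonants, and /z/ after other voiced sounds.
So the plural -s on *name* is pronounced /z/.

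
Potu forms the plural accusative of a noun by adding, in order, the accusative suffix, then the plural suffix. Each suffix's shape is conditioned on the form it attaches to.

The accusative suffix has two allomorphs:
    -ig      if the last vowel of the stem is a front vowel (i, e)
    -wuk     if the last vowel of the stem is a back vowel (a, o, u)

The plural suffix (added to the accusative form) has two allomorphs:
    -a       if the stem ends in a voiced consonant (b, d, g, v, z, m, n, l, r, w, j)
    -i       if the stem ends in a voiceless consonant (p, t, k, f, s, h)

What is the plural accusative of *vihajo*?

*vihajo* — last vowel /o/ (a back vowel) → -wuk → *vihajowuk*.
The final consonant of the accusative form *vihajowuk* is /k/, which is voiceless, so the plural suffix is -i, giving *vihajowuki*.

vihajowuki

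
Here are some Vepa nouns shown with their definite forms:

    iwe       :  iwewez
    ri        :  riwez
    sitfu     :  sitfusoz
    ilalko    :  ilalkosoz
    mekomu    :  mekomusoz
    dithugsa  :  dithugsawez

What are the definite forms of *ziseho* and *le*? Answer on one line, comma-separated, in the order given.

zisehosoz, lewez

The pattern is rounding harmony: -soz when the last vowel of the stem is a rounded vowel (*sitfu*, *ilalko*, *mekomu*); -wez when the last vowel of the stem is an unrounded vowel (*iwe*, *ri*, *dithugsa*).
The last vowel of *ziseho* is /o/, which is a rounded vowel, so the suffix is -soz, giving *zisehosoz*.
*le* — last vowel /e/ (an unrounded vowel) → -wez → *lewez*.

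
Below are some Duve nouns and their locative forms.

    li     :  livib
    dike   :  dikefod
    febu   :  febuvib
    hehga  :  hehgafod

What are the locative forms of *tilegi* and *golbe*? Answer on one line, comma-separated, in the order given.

The pattern is height harmony: -vib when the last vowel of the stem is a high vowel (*li*, *febu*); -fod when the last vowel of the stem is a non-high vowel (*dike*, *hehga*).
*tilegi* — last vowel /i/ (a high vowel) → -vib → *tilegivib*.
*golbe* — last vowel /e/ (a non-high vowel) → -fod → *golbefod*.

tilegivib, golbefod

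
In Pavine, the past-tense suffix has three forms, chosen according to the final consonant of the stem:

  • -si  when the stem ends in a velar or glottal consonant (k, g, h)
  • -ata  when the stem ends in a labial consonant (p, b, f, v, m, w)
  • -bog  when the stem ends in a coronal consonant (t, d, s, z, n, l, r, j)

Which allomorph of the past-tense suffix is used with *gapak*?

-si

*gapak*: final consonant = /k/, velar/glottal → -si.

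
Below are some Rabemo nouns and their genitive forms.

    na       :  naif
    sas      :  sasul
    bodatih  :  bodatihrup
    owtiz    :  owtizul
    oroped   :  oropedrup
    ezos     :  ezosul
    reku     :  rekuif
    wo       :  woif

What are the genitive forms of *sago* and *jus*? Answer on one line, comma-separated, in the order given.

sagoif, jusul

The alternation tracks the final sound of the stem — -ul when the stem ends in a sibilant (*sas*, *owtiz*, *ezos*); -rup when the stem ends in a non-sibilant consonant (*bodatih*, *oroped*); -if when the stem ends in a vowel (*na*, *reku*, *wo*).
The final sound of *sago* is /o/, which is a vowel, so the suffix is -if, giving *sagoif*.
Since the final sound of *jus* is /s/ (a sibilant), it takes -ul, giving *jusul*.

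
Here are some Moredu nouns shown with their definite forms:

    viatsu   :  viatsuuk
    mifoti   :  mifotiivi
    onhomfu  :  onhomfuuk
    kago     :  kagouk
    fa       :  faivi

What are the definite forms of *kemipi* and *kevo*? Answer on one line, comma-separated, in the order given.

kemipiivi, kevouk

Looking at the last vowel of each stem: -uk when the last vowel of the stem is a rounded vowel (*viatsu*, *onhomfu*, *kago*); -ivi when the last vowel of the stem is an unrounded vowel (*mifoti*, *fa*).
*kemipi* — last vowel /i/ (an unrounded vowel) → -ivi → *kemipiivi*.
Since the last vowel of *kevo* is /o/ (a rounded vowel), it takes -uk, giving *kevouk*.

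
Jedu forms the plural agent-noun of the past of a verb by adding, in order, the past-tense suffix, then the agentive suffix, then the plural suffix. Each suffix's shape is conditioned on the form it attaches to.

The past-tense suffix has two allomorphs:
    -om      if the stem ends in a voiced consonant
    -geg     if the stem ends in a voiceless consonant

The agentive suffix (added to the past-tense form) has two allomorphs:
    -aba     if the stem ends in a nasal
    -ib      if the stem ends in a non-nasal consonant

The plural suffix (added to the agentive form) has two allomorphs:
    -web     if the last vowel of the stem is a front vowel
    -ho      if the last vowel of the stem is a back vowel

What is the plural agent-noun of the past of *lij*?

*lij* — final consonant /j/ (voiced) → -om → *lijom*.
The past-tense form *lijom* — final consonant /m/ (a nasal) → -aba → *lijomaba*.
The agentive form *lijomaba*: last vowel = /a/, a back vowel → -ho → *lijomabaho*.

lijomabaho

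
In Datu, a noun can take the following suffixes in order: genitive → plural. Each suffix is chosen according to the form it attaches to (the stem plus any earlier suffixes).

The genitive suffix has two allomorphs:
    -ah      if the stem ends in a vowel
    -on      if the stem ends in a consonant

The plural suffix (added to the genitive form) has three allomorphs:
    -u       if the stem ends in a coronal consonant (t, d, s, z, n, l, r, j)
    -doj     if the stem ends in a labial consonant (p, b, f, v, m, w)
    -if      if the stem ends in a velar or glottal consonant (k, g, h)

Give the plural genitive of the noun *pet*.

petonu

Since the final sound of *pet* is /t/ (a consonant), it takes -on, giving *peton*.
The genitive form *peton* — final consonant /n/ (coronal) → -u → *petonu*.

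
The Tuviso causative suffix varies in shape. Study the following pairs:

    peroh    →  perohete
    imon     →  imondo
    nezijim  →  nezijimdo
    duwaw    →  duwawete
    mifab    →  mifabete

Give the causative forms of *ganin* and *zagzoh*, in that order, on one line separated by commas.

ganindo, zagzohete

The alternation tracks the final consonant of the stem — -do when the stem ends in a nasal (*imon*, *nezijim*); -ete when the stem ends in a non-nasal consonant (*peroh*, *duwaw*, *mifab*).
*ganin* — final consonant /n/ (a nasal) → -do → *ganindo*.
*zagzoh*: final consonant = /h/, non-nasal → -ete → *zagzohete*.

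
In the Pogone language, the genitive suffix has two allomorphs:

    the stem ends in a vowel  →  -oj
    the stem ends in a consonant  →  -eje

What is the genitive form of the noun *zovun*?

zovuneje

Since the final sound of *zovun* is /n/ (a consonant), it takes -eje, giving *zovuneje*.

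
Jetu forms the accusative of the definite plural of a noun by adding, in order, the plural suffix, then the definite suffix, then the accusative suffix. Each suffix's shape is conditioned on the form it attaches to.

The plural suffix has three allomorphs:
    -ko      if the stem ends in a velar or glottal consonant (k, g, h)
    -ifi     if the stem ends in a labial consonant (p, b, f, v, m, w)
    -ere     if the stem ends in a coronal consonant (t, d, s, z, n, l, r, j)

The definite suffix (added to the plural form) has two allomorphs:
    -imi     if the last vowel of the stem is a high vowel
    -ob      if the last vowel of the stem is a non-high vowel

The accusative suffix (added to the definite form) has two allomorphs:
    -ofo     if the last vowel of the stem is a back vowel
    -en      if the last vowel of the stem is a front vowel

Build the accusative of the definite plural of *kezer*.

kezerereobofo

*kezer* — final consonant /r/ (coronal) → -ere → *kezerere*.
Since the last vowel of the plural form *kezerere* is /e/ (a non-high vowel), it takes -ob, giving *kezerereob*.
The last vowel of the definite form *kezerereob* is /o/, which is a back vowel, so the accusative suffix is -ofo, giving *kezerereobofo*.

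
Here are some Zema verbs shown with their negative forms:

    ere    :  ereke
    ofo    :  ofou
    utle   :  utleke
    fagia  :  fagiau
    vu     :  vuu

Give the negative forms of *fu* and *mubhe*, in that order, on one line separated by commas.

fuu, mubheke

The alternation tracks the last vowel of the stem — -ke when the last vowel of the stem is a front vowel (*ere*, *utle*); -u when the last vowel of the stem is a back vowel (*ofo*, *fagia*, *vu*).
*fu*: last vowel = /u/, a back vowel → -u → *fuu*.
Since the last vowel of *mubhe* is /e/ (a front vowel), it takes -ke, giving *mubheke*.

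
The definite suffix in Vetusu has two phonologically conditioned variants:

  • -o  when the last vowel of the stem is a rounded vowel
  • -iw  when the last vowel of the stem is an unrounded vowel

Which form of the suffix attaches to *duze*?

-iw

The last vowel of *duze* is /e/, which is an unrounded vowel, so the suffix is -iw.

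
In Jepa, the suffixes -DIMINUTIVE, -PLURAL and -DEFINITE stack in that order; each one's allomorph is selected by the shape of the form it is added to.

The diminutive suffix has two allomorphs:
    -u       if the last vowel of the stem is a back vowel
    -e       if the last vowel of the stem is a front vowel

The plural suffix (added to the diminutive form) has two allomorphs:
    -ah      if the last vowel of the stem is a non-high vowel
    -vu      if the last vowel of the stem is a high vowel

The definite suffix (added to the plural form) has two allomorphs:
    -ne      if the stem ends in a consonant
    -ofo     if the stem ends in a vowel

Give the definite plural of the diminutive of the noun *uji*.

*uji* — last vowel /i/ (a front vowel) → -e → *ujie*.
Since the last vowel of the diminutive form *ujie* is /e/ (a non-high vowel), it takes -ah, giving *ujieah*.
Since the final sound of the plural form *ujieah* is /h/ (a consonant), it takes -ne, giving *ujieahne*.

ujieahne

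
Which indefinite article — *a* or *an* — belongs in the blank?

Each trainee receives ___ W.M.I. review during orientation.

a

The indefinite article is chosen by the initial *sound* of the following word, not its spelling.
The initialism *W.M.I.* is read letter by letter; the first letter, W, is pronounced /ˈdʌbəl.juː/, which begins with a consonant sound.
So the article is *a*: Each trainee receives a W.M.I. review during orientation.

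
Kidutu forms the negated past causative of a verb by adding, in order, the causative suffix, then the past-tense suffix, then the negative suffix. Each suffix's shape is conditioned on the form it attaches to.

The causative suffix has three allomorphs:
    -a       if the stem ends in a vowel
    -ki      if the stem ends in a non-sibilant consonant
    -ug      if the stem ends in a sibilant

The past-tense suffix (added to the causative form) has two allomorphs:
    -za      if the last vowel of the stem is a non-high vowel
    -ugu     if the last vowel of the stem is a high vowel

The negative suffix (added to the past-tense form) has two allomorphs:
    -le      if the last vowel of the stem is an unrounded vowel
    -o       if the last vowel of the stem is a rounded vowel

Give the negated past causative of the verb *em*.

*em* — final sound /m/ (a non-sibilant consonant) → -ki → *emki*.
The last vowel of the causative form *emki* is /i/, which is a high vowel, so the past-tense suffix is -ugu, giving *emkiugu*.
Since the last vowel of the past-tense form *emkiugu* is /u/ (a rounded vowel), it takes -o, giving *emkiuguo*.

emkiuguo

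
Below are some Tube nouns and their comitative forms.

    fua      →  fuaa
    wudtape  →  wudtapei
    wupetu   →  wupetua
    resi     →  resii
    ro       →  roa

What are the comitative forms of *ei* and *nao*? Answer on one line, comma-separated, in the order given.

eii, naoa

The alternation tracks the last vowel of the stem — -i when the last vowel of the stem is a front vowel (*wudtape*, *resi*); -a when the last vowel of the stem is a back vowel (*fua*, *wupetu*, *ro*).
*ei*: last vowel = /i/, a front vowel → -i → *eii*.
*nao* — last vowel /o/ (a back vowel) → -a → *naoa*.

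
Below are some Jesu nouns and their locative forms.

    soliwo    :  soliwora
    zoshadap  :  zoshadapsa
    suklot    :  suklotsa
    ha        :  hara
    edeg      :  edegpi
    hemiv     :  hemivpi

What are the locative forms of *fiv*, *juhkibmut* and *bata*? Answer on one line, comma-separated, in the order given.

fivpi, juhkibmutsa, batara

The pattern is voicing of the final sound: -sa when the stem ends in a voiceless consonant (*zoshadap*, *suklot*); -pi when the stem ends in a voiced consonant (*edeg*, *hemiv*); -ra when the stem ends in a vowel (*soliwo*, *ha*).
*fiv*: final sound = /v/, a voiced consonant → -pi → *fivpi*.
*juhkibmut* — final sound /t/ (a voiceless consonant) → -sa → *juhkibmutsa*.
*bata* — final sound /a/ (a vowel) → -ra → *batara*.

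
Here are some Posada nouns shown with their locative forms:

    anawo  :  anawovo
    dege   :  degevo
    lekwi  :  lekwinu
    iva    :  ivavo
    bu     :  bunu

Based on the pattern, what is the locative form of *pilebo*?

Looking at the last vowel of each stem: -nu when the last vowel of the stem is a high vowel (*lekwi*, *bu*); -vo when the last vowel of the stem is a non-high vowel (*anawo*, *dege*, *iva*).
The last vowel of *pilebo* is /o/, which is a non-high vowel, so the suffix is -vo, giving *pilebovo*.

pilebovo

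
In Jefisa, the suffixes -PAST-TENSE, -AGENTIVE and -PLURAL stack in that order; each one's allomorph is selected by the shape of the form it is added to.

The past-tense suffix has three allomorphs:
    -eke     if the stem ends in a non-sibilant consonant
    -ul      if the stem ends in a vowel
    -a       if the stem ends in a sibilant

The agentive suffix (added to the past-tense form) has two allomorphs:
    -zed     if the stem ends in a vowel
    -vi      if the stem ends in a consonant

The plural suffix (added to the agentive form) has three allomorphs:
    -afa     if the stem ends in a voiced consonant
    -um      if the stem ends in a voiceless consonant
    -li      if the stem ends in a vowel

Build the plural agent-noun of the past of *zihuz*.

zihuzazedafa

*zihuz* — final sound /z/ (a sibilant) → -a → *zihuza*.
The past-tense form *zihuza*: final sound = /a/, a vowel → -zed → *zihuzazed*.
The agentive form *zihuzazed* — final sound /d/ (a voiced consonant) → -afa → *zihuzazedafa*.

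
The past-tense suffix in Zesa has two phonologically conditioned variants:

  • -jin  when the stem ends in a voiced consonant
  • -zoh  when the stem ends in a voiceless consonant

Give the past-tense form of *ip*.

The final consonant of *ip* is /p/, which is voiceless, so the suffix is -zoh, giving *ipzoh*.

ipzoh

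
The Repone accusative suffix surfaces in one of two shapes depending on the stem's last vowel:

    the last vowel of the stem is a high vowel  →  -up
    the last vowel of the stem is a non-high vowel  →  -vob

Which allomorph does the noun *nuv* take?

The last vowel of *nuv* is /u/, which is a high vowel, so the suffix is -up.

-up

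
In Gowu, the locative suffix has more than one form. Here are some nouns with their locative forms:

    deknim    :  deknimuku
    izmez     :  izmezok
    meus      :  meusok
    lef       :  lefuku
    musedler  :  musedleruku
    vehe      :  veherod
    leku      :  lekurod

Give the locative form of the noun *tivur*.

tivuruku

The alternation tracks the final sound of the stem — -ok when the stem ends in a sibilant (*izmez*, *meus*); -uku when the stem ends in a non-sibilant consonant (*deknim*, *lef*, *musedler*); -rod when the stem ends in a vowel (*vehe*, *leku*).
Since the final sound of *tivur* is /r/ (a non-sibilant consonant), it takes -uku, giving *tivuruku*.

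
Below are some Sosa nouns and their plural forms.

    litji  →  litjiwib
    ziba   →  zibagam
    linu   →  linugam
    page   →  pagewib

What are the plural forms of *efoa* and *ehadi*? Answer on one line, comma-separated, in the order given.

efoagam, ehadiwib

The pattern is front/back vowel harmony: -wib when the last vowel of the stem is a front vowel (*litji*, *page*); -gam when the last vowel of the stem is a back vowel (*ziba*, *linu*).
*efoa*: last vowel = /a/, a back vowel → -gam → *efoagam*.
The last vowel of *ehadi* is /i/, which is a front vowel, so the suffix is -wib, giving *ehadiwib*.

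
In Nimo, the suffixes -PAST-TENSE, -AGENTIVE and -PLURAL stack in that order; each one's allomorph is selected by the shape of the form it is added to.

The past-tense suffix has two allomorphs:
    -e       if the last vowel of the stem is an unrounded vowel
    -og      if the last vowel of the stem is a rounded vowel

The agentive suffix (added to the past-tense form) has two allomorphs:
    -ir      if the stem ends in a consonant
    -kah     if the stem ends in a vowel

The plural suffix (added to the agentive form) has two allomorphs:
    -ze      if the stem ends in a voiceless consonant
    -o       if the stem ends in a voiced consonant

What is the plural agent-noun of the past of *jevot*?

jevotogiro

Since the last vowel of *jevot* is /o/ (a rounded vowel), it takes -og, giving *jevotog*.
The final sound of the past-tense form *jevotog* is /g/, which is a consonant, so the agentive suffix is -ir, giving *jevotogir*.
The agentive form *jevotogir*: final consonant = /r/, voiced → -o → *jevotogiro*.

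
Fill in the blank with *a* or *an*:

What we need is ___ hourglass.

The indefinite article is chosen by the initial *sound* of the following word, not its spelling.
*hourglass* begins with the sound /aʊ/ (silent h) — a vowel sound.
So the article is *an*: What we need is an hourglass.

an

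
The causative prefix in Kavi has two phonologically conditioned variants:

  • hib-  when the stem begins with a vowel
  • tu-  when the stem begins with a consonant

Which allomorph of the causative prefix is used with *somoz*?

*somoz*: first sound = /s/, a consonant → tu-.

tu-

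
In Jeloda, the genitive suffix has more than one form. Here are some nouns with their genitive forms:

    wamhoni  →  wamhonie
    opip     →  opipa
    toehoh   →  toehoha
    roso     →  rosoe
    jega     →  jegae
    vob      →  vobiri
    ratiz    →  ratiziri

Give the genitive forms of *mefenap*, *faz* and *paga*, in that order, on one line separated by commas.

mefenapa, faziri, pagae

The pattern is voicing of the final sound: -a when the stem ends in a voiceless consonant (*opip*, *toehoh*); -iri when the stem ends in a voiced consonant (*vob*, *ratiz*); -e when the stem ends in a vowel (*wamhoni*, *roso*, *jega*).
*mefenap* — final sound /p/ (a voiceless consonant) → -a → *mefenapa*.
The final sound of *faz* is /z/, which is a voiced consonant, so the suffix is -iri, giving *faziri*.
Since the final sound of *paga* is /a/ (a vowel), it takes -e, giving *pagae*.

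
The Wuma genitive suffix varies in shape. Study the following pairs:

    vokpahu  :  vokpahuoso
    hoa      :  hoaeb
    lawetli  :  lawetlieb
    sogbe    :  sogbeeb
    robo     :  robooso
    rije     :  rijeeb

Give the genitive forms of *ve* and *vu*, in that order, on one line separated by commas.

veeb, vuoso

The suffix is conditioned by the last vowel: -oso when the last vowel of the stem is a rounded vowel (*vokpahu*, *robo*); -eb when the last vowel of the stem is an unrounded vowel (*hoa*, *lawetli*, *sogbe*, *rije*).
*ve* — last vowel /e/ (an unrounded vowel) → -eb → *veeb*.
*vu* — last vowel /u/ (a rounded vowel) → -oso → *vuoso*.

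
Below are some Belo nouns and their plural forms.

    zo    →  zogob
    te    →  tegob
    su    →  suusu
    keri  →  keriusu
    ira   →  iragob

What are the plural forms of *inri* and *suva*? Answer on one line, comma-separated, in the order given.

inriusu, suvagob

The suffix is conditioned by the last vowel: -usu when the last vowel of the stem is a high vowel (*su*, *keri*); -gob when the last vowel of the stem is a non-high vowel (*zo*, *te*, *ira*).
The last vowel of *inri* is /i/, which is a high vowel, so the suffix is -usu, giving *inriusu*.
Since the last vowel of *suva* is /a/ (a non-high vowel), it takes -gob, giving *suvagob*.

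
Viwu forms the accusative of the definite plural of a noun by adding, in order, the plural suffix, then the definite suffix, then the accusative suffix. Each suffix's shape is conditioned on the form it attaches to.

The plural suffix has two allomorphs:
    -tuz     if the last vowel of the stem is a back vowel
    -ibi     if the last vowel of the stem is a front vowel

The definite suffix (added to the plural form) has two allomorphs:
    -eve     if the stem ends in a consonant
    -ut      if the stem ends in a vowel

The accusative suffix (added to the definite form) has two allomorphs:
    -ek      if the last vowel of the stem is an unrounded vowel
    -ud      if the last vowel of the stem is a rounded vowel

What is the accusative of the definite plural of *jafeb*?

jafebibiutud

The last vowel of *jafeb* is /e/, which is a front vowel, so the plural suffix is -ibi, giving *jafebibi*.
Since the final sound of the plural form *jafebibi* is /i/ (a vowel), it takes -ut, giving *jafebibiut*.
The definite form *jafebibiut* — last vowel /u/ (a rounded vowel) → -ud → *jafebibiutud*.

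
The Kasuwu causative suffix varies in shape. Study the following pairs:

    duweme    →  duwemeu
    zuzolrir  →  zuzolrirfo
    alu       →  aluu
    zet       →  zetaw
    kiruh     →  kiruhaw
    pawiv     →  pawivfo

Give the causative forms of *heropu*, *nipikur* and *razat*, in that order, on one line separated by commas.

heropuu, nipikurfo, razataw

The alternation tracks the final sound of the stem — -aw when the stem ends in a voiceless consonant (*zet*, *kiruh*); -fo when the stem ends in a voiced consonant (*zuzolrir*, *pawiv*); -u when the stem ends in a vowel (*duweme*, *alu*).
*heropu*: final sound = /u/, a vowel → -u → *heropuu*.
*nipikur* — final sound /r/ (a voiced consonant) → -fo → *nipikurfo*.
Since the final sound of *razat* is /t/ (a voiceless consonant), it takes -aw, giving *razataw*.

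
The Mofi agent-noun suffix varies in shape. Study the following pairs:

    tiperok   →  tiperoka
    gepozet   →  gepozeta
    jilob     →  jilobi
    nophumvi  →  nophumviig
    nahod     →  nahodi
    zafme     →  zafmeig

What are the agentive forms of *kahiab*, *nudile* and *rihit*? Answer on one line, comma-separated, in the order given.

The suffix is conditioned by the final sound: -a when the stem ends in a voiceless consonant (*tiperok*, *gepozet*); -i when the stem ends in a voiced consonant (*jilob*, *nahod*); -ig when the stem ends in a vowel (*nophumvi*, *zafme*).
Since the final sound of *kahiab* is /b/ (a voiced consonant), it takes -i, giving *kahiabi*.
*nudile*: final sound = /e/, a vowel → -ig → *nudileig*.
The final sound of *rihit* is /t/, which is a voiceless consonant, so the suffix is -a, giving *rihita*.

kahiabi, nudileig, rihita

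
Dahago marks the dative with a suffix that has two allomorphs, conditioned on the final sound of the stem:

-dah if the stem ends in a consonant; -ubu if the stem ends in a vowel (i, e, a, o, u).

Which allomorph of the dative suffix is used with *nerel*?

-dah

*nerel*: final sound = /l/, a consonant → -dah.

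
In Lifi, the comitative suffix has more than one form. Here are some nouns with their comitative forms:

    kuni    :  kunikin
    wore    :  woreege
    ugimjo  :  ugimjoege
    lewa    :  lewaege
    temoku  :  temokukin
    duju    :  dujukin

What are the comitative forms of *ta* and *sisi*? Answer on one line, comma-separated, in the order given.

taege, sisikin

The suffix is conditioned by the last vowel: -kin when the last vowel of the stem is a high vowel (*kuni*, *temoku*, *duju*); -ege when the last vowel of the stem is a non-high vowel (*wore*, *ugimjo*, *lewa*).
*ta*: last vowel = /a/, a non-high vowel → -ege → *taege*.
Since the last vowel of *sisi* is /i/ (a high vowel), it takes -kin, giving *sisikin*.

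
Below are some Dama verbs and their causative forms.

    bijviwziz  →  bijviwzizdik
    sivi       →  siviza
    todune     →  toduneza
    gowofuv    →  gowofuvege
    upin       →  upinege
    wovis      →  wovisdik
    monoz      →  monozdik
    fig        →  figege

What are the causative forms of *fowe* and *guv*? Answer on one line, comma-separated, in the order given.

foweza, guvege

Looking at the final sound of each stem: -dik when the stem ends in a sibilant (*bijviwziz*, *wovis*, *monoz*); -ege when the stem ends in a non-sibilant consonant (*gowofuv*, *upin*, *fig*); -za when the stem ends in a vowel (*sivi*, *todune*).
*fowe*: final sound = /e/, a vowel → -za → *foweza*.
Since the final sound of *guv* is /v/ (a non-sibilant consonant), it takes -ege, giving *guvege*.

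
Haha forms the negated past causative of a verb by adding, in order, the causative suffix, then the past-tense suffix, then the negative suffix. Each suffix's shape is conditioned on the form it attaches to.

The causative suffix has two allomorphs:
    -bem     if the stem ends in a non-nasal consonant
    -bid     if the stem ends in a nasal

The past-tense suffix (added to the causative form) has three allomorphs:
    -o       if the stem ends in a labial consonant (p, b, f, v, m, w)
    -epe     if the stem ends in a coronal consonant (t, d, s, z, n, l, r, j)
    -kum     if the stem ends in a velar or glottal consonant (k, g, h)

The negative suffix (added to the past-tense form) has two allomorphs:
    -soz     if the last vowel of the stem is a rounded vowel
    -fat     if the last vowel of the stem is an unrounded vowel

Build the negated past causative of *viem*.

viembidepefat

*viem*: final consonant = /m/, a nasal → -bid → *viembid*.
Since the final consonant of the causative form *viembid* is /d/ (coronal), it takes -epe, giving *viembidepe*.
The last vowel of the past-tense form *viembidepe* is /e/, which is an unrounded vowel, so the negative suffix is -fat, giving *viembidepefat*.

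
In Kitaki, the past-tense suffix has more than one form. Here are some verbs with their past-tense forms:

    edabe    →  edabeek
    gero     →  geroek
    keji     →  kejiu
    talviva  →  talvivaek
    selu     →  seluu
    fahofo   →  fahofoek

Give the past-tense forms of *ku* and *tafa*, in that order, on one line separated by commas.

The pattern is height harmony: -u when the last vowel of the stem is a high vowel (*keji*, *selu*); -ek when the last vowel of the stem is a non-high vowel (*edabe*, *gero*, *talviva*, *fahofo*).
*ku*: last vowel = /u/, a high vowel → -u → *kuu*.
*tafa* — last vowel /a/ (a non-high vowel) → -ek → *tafaek*.

kuu, tafaek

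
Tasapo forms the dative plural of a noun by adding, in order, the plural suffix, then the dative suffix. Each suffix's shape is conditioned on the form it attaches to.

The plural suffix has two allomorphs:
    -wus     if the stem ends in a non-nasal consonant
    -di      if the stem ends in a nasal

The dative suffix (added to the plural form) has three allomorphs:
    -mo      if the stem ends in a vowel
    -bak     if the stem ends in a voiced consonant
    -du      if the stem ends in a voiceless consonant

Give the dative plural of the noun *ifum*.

*ifum* — final consonant /m/ (a nasal) → -di → *ifumdi*.
The final sound of the plural form *ifumdi* is /i/, which is a vowel, so the dative suffix is -mo, giving *ifumdimo*.

ifumdimo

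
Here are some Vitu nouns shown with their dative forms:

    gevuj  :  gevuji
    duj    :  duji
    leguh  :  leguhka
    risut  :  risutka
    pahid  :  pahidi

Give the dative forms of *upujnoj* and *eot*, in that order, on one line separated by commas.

upujnoji, eotka

The suffix is conditioned by the final consonant: -ka when the stem ends in a voiceless consonant (*leguh*, *risut*); -i when the stem ends in a voiced consonant (*gevuj*, *duj*, *pahid*).
*upujnoj* — final consonant /j/ (voiced) → -i → *upujnoji*.
*eot*: final consonant = /t/, voiceless → -ka → *eotka*.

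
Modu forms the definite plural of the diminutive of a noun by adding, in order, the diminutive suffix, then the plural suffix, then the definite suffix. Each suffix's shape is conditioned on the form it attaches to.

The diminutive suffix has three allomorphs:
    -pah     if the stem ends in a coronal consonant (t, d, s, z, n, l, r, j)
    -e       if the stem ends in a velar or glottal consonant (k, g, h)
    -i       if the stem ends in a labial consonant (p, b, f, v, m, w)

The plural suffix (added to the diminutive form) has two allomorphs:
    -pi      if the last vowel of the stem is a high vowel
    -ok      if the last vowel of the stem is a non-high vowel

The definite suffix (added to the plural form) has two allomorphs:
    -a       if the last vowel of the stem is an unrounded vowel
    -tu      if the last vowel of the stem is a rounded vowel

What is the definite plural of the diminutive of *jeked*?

jekedpahoktu

*jeked* — final consonant /d/ (coronal) → -pah → *jekedpah*.
The diminutive form *jekedpah* — last vowel /a/ (a non-high vowel) → -ok → *jekedpahok*.
The plural form *jekedpahok* — last vowel /o/ (a rounded vowel) → -tu → *jekedpahoktu*.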